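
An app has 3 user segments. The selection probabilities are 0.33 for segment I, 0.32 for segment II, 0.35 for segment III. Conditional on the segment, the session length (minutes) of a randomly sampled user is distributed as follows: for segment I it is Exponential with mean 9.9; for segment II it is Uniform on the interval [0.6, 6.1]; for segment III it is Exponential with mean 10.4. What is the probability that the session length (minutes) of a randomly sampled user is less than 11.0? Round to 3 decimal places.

Conditional on each segment, P(X < 11.0): I: 0.670807; II: 1; III: 0.652744.
By total probability, P(X < 11.0) = 0.33·0.670807 + 0.32·1 + 0.35·0.652744 = 0.769827.

0.770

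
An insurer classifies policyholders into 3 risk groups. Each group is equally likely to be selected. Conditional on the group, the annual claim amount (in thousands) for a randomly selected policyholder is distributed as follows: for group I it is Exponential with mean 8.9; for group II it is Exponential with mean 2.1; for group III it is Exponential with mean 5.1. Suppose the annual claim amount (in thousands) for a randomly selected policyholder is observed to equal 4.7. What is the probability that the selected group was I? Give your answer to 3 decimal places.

0.340

Likelihoods f(4.7 | ·): I: 0.0662618; II: 0.0507912; III: 0.0780185.
Posterior ∝ prior × likelihood. Numerator for I: 0.333333·0.0662618 = 0.0220873.
Normalizing constant: 0.333333·0.0662618 + 0.333333·0.0507912 + 0.333333·0.0780185 = 0.0650238.
P(I | observation) = 0.0220873 / 0.0650238 = 0.33968.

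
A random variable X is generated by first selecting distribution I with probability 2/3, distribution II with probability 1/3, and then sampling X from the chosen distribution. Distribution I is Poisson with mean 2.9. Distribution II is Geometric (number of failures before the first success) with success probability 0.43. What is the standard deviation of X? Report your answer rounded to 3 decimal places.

Per component, I: μ=2.9, E[X²]=11.31; II: μ=1.32558, E[X²]=4.83991.
E[X] = 0.666667·2.9 + 0.333333·1.32558 = 2.37519.
E[X²] = 0.666667·11.31 + 0.333333·4.83991 = 9.1533.
Var(X) = E[X²] − (E[X])² = 9.1533 − 5.64155 = 3.51176.
SD(X) = √3.51176 = 1.87397.

1.874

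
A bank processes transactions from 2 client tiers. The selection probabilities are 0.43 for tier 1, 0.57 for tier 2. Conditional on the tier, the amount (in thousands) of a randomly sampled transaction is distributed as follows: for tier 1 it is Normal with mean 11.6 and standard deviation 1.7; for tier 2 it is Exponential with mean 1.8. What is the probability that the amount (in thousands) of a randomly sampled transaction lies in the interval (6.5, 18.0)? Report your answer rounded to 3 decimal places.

Conditional on each tier, P(6.5 < X < 18.0): 1: 0.998567; 2: 0.0269764.
By total probability, P(6.5 < X < 18.0) = 0.43·0.998567 + 0.57·0.0269764 = 0.44476.

0.445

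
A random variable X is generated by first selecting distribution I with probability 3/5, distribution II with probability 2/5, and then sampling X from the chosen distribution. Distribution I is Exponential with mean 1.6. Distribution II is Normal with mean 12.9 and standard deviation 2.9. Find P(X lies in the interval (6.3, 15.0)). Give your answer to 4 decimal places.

0.3133

Conditional on each component, P(6.3 < X < 15.0): I: 0.0194121; II: 0.754082.
By total probability, P(6.3 < X < 15.0) = 0.6·0.0194121 + 0.4·0.754082 = 0.31328.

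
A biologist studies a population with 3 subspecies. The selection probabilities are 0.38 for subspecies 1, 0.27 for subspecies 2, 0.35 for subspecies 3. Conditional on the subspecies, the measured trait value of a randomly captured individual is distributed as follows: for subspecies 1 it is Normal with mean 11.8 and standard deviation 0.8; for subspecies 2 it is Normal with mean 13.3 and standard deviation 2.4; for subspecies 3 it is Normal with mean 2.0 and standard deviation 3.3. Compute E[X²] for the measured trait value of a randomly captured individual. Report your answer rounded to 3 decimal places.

For each component E[X²] = Var + (mean)², giving 1: 139.88; 2: 182.65; 3: 14.89.
Overall E[X²] = 0.38·139.88 + 0.27·182.65 + 0.35·14.89 = 107.681.

107.681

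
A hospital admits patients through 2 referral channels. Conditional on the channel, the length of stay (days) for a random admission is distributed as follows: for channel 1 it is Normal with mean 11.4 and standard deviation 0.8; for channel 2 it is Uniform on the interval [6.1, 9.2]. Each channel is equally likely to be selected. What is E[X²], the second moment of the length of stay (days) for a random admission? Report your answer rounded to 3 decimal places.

94.962

For each component E[X²] = Var + (mean)², giving 1: 130.6; 2: 59.3233.
Overall E[X²] = 0.5·130.6 + 0.5·59.3233 = 94.9617.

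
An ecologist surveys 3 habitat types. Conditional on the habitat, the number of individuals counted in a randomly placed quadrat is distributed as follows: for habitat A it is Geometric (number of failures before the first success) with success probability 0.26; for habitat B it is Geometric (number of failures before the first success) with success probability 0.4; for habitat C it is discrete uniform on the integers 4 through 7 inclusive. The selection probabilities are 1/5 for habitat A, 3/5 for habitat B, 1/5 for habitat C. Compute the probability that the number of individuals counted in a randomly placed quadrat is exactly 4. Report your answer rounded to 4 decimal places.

Conditional on each habitat, P(X = 4): A: 0.0779651; B: 0.05184; C: 0.25.
By total probability, P(X = 4) = 0.2·0.0779651 + 0.6·0.05184 + 0.2·0.25 = 0.096697.

0.0967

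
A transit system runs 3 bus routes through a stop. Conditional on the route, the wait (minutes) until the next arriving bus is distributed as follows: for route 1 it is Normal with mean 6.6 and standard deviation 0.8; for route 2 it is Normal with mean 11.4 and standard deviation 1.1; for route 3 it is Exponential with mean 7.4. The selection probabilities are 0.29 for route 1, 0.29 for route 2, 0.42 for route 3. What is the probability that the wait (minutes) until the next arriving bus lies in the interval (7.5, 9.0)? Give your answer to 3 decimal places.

Conditional on each route, P(7.5 < X < 9.0): 1: 0.128945; 2: 0.0143655; 3: 0.0665922.
By total probability, P(7.5 < X < 9.0) = 0.29·0.128945 + 0.29·0.0143655 + 0.42·0.0665922 = 0.0695286.

0.070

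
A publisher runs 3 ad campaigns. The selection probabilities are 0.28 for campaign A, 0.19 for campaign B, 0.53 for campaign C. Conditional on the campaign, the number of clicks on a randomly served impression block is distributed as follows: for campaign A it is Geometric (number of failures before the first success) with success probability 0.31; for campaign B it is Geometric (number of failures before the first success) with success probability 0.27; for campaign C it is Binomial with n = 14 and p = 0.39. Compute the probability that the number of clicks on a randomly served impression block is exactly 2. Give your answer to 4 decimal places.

Conditional on each campaign, P(X = 2): A: 0.147591; B: 0.143883; C: 0.0367391.
By total probability, P(X = 2) = 0.28·0.147591 + 0.19·0.143883 + 0.53·0.0367391 = 0.088135.

0.0881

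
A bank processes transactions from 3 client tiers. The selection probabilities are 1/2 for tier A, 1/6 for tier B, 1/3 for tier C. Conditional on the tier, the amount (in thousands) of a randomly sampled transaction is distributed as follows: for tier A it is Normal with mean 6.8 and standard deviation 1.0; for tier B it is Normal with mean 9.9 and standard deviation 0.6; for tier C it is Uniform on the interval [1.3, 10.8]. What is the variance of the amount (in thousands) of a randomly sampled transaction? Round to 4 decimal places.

4.7850

Per component, A: μ=6.8, E[X²]=47.24; B: μ=9.9, E[X²]=98.37; C: μ=6.05, E[X²]=44.1233.
E[X] = 0.5·6.8 + 0.166667·9.9 + 0.333333·6.05 = 7.06667.
E[X²] = 0.5·47.24 + 0.166667·98.37 + 0.333333·44.1233 = 54.7228.
Var(X) = E[X²] − (E[X])² = 54.7228 − 49.9378 = 4.785.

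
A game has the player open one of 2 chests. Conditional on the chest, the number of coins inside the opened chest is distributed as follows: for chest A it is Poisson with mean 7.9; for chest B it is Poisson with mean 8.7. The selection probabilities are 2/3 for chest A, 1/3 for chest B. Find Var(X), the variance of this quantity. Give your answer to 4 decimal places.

8.3089

Per component, A: μ=7.9, E[X²]=70.31; B: μ=8.7, E[X²]=84.39.
E[X] = 0.666667·7.9 + 0.333333·8.7 = 8.16667.
E[X²] = 0.666667·70.31 + 0.333333·84.39 = 75.0033.
Var(X) = E[X²] − (E[X])² = 75.0033 − 66.6944 = 8.30889.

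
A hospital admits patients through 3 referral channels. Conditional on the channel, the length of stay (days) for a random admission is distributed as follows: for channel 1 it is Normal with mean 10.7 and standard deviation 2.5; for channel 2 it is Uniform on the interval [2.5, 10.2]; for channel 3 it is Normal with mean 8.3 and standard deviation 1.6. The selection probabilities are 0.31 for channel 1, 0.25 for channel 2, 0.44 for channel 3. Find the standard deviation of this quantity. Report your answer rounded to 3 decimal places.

2.640

Per component, 1: μ=10.7, E[X²]=120.74; 2: μ=6.35, E[X²]=45.2633; 3: μ=8.3, E[X²]=71.45.
E[X] = 0.31·10.7 + 0.25·6.35 + 0.44·8.3 = 8.5565.
E[X²] = 0.31·120.74 + 0.25·45.2633 + 0.44·71.45 = 80.1832.
Var(X) = E[X²] − (E[X])² = 80.1832 − 73.2137 = 6.96954.
SD(X) = √6.96954 = 2.63999.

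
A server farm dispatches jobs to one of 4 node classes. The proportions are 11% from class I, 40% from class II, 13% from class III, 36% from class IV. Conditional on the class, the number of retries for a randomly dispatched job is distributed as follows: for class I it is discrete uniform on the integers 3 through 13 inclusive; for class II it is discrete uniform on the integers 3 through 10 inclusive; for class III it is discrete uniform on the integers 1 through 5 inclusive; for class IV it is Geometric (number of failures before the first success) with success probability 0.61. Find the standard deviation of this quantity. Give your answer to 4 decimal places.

Per component, I: μ=8, E[X²]=74; II: μ=6.5, E[X²]=47.5; III: μ=3, E[X²]=11; IV: μ=0.639344, E[X²]=1.45687.
E[X] = 0.11·8 + 0.4·6.5 + 0.13·3 + 0.36·0.639344 = 4.10016.
E[X²] = 0.11·74 + 0.4·47.5 + 0.13·11 + 0.36·1.45687 = 29.0945.
Var(X) = E[X²] − (E[X])² = 29.0945 − 16.8113 = 12.2831.
SD(X) = √12.2831 = 3.50473.

3.5047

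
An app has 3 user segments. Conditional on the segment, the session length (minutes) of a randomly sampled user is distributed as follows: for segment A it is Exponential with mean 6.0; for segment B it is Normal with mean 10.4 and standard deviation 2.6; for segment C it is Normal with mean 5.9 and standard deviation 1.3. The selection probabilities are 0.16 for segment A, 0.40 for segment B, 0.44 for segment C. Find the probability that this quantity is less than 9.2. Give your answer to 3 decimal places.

0.692

Conditional on each segment, P(X < 9.2): A: 0.784185; B: 0.322206; C: 0.994433.
By total probability, P(X < 9.2) = 0.16·0.784185 + 0.4·0.322206 + 0.44·0.994433 = 0.691903.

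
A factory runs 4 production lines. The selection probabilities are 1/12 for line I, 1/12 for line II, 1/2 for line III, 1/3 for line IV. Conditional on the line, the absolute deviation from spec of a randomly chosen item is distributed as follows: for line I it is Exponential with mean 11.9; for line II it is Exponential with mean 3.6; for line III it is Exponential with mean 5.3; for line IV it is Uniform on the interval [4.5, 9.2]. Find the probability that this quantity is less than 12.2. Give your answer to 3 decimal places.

Conditional on each line, P(X < 12.2): I: 0.641279; II: 0.966254; III: 0.89993; IV: 1.
By total probability, P(X < 12.2) = 0.0833333·0.641279 + 0.0833333·0.966254 + 0.5·0.89993 + 0.333333·1 = 0.917259.

0.917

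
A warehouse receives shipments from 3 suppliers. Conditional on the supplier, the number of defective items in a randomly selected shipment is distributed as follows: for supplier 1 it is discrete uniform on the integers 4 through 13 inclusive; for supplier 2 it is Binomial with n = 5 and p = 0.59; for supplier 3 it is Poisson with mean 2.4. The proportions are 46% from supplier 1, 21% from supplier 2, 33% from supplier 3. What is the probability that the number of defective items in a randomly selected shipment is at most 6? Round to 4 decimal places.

Conditional on each supplier, P(X ≤ 6): 1: 0.3; 2: 1; 3: 0.988406.
By total probability, P(X ≤ 6) = 0.46·0.3 + 0.21·1 + 0.33·0.988406 = 0.674174.

0.6742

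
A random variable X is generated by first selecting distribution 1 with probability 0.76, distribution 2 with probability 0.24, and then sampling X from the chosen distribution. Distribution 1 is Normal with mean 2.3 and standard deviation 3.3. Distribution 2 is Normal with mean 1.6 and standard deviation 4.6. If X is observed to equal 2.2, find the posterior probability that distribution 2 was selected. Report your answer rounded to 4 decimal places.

0.1835

Likelihoods f(2.2 | ·): 1: 0.120836; 2: 0.085992.
Posterior ∝ prior × likelihood. Numerator for 2: 0.24·0.085992 = 0.0206381.
Normalizing constant: 0.76·0.120836 + 0.24·0.085992 = 0.112474.
P(2 | observation) = 0.0206381 / 0.112474 = 0.183493.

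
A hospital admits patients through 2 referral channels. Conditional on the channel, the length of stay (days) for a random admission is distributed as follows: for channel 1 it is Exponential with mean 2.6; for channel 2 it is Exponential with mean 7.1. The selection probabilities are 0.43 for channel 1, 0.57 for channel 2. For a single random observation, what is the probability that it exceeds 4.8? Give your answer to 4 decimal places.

Conditional on each channel, P(X > 4.8): 1: 0.157843; 2: 0.508619.
By total probability, P(X > 4.8) = 0.43·0.157843 + 0.57·0.508619 = 0.357785.

0.3578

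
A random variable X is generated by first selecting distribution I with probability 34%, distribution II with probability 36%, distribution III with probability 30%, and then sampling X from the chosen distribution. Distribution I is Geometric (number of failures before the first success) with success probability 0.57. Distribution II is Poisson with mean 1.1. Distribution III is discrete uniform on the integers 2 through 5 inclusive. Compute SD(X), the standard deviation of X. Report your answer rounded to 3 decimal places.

Per component, I: μ=0.754386, E[X²]=1.89258; II: μ=1.1, E[X²]=2.31; III: μ=3.5, E[X²]=13.5.
E[X] = 0.34·0.754386 + 0.36·1.1 + 0.3·3.5 = 1.70249.
E[X²] = 0.34·1.89258 + 0.36·2.31 + 0.3·13.5 = 5.52508.
Var(X) = E[X²] − (E[X])² = 5.52508 − 2.89848 = 2.6266.
SD(X) = √2.6266 = 1.62068.

1.621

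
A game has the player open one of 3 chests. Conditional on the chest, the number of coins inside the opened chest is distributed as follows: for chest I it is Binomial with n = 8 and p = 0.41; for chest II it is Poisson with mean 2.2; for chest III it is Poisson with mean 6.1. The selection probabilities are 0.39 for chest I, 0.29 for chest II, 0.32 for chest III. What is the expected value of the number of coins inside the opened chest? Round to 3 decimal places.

Component means — I: 3.28; II: 2.2; III: 6.1.
E[X] = 0.39·3.28 + 0.29·2.2 + 0.32·6.1 = 3.8692.

3.869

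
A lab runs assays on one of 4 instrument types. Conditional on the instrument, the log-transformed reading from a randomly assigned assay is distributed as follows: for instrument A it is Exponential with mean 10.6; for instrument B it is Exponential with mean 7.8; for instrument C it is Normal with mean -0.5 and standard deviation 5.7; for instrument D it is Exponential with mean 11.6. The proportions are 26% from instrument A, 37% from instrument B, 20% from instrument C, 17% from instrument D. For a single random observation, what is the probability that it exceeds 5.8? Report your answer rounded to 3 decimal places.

Conditional on each instrument, P(X > 5.8): A: 0.578585; B: 0.475404; C: 0.134523; D: 0.606531.
By total probability, P(X > 5.8) = 0.26·0.578585 + 0.37·0.475404 + 0.2·0.134523 + 0.17·0.606531 = 0.456346.

0.456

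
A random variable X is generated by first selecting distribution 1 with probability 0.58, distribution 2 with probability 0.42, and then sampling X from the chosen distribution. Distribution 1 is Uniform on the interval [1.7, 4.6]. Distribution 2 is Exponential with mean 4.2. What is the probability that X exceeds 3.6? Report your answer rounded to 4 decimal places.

Conditional on each component, P(X > 3.6): 1: 0.344828; 2: 0.424373.
By total probability, P(X > 3.6) = 0.58·0.344828 + 0.42·0.424373 = 0.378237.

0.3782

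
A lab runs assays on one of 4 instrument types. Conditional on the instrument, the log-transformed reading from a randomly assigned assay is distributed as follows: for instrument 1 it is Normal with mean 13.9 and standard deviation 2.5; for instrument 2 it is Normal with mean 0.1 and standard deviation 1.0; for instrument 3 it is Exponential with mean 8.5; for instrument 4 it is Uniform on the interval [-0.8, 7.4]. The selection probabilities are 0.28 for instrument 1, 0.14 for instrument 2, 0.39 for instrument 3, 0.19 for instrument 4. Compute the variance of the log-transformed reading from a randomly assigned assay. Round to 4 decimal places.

Per component, 1: μ=13.9, E[X²]=199.46; 2: μ=0.1, E[X²]=1.01; 3: μ=8.5, E[X²]=144.5; 4: μ=3.3, E[X²]=16.4933.
E[X] = 0.28·13.9 + 0.14·0.1 + 0.39·8.5 + 0.19·3.3 = 7.848.
E[X²] = 0.28·199.46 + 0.14·1.01 + 0.39·144.5 + 0.19·16.4933 = 115.479.
Var(X) = E[X²] − (E[X])² = 115.479 − 61.5911 = 53.8878.

53.8878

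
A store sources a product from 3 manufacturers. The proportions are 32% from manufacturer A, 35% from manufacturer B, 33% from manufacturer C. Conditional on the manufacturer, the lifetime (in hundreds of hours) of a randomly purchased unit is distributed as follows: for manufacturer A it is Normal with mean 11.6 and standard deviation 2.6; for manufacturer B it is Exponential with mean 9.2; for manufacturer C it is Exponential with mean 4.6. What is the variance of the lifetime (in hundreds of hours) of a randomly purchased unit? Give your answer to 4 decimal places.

Per component, A: μ=11.6, E[X²]=141.32; B: μ=9.2, E[X²]=169.28; C: μ=4.6, E[X²]=42.32.
E[X] = 0.32·11.6 + 0.35·9.2 + 0.33·4.6 = 8.45.
E[X²] = 0.32·141.32 + 0.35·169.28 + 0.33·42.32 = 118.436.
Var(X) = E[X²] − (E[X])² = 118.436 − 71.4025 = 47.0335.

47.0335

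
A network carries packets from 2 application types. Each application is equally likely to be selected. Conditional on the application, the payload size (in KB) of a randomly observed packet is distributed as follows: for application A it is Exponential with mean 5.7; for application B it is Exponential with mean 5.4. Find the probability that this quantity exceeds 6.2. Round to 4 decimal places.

Conditional on each application, P(X > 6.2): A: 0.336984; B: 0.317224.
By total probability, P(X > 6.2) = 0.5·0.336984 + 0.5·0.317224 = 0.327104.

0.3271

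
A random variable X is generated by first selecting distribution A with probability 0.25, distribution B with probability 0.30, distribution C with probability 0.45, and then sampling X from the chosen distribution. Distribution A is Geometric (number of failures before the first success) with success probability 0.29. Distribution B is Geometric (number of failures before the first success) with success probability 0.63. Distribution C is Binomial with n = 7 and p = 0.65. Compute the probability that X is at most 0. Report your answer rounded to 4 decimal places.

Conditional on each component, P(X ≤ 0): A: 0.29; B: 0.63; C: 0.000643393.
By total probability, P(X ≤ 0) = 0.25·0.29 + 0.3·0.63 + 0.45·0.000643393 = 0.26179.

0.2618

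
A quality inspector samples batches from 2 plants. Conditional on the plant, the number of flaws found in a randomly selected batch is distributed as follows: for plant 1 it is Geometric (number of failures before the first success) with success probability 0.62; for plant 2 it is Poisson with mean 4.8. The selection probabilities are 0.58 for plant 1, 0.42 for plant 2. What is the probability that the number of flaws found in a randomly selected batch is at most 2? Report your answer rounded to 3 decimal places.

Conditional on each plant, P(X ≤ 2): 1: 0.945128; 2: 0.142539.
By total probability, P(X ≤ 2) = 0.58·0.945128 + 0.42·0.142539 = 0.608041.

0.608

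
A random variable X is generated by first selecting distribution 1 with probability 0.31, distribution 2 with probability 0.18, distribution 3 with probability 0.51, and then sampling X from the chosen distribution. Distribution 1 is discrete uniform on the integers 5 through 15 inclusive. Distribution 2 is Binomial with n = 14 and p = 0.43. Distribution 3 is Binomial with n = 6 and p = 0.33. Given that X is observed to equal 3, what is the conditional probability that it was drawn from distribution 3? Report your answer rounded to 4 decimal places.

Likelihoods P(X=3 | ·): 1: 0; 2: 0.0597214; 3: 0.21617.
Posterior ∝ prior × likelihood. Numerator for 3: 0.51·0.21617 = 0.110247.
Normalizing constant: 0.31·0 + 0.18·0.0597214 + 0.51·0.21617 = 0.120997.
P(3 | observation) = 0.110247 / 0.120997 = 0.911156.

0.9112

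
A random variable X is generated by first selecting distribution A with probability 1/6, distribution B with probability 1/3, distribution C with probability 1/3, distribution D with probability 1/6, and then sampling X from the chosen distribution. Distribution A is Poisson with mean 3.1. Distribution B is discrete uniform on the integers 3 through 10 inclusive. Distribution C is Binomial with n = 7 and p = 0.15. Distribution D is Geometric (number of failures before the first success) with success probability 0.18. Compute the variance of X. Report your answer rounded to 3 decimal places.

Per component, A: μ=3.1, E[X²]=12.71; B: μ=6.5, E[X²]=47.5; C: μ=1.05, E[X²]=1.995; D: μ=4.55556, E[X²]=46.0617.
E[X] = 0.166667·3.1 + 0.333333·6.5 + 0.333333·1.05 + 0.166667·4.55556 = 3.79259.
E[X²] = 0.166667·12.71 + 0.333333·47.5 + 0.333333·1.995 + 0.166667·46.0617 = 26.2936.
Var(X) = E[X²] − (E[X])² = 26.2936 − 14.3838 = 11.9099.

11.910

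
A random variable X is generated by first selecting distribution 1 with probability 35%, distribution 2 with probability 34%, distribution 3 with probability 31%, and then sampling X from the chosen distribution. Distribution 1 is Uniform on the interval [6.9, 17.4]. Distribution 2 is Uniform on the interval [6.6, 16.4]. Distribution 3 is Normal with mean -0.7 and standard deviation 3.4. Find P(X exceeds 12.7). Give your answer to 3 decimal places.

0.285

Conditional on each component, P(X > 12.7): 1: 0.447619; 2: 0.377551; 3: 4.05415e-05.
By total probability, P(X > 12.7) = 0.35·0.447619 + 0.34·0.377551 + 0.31·4.05415e-05 = 0.285047.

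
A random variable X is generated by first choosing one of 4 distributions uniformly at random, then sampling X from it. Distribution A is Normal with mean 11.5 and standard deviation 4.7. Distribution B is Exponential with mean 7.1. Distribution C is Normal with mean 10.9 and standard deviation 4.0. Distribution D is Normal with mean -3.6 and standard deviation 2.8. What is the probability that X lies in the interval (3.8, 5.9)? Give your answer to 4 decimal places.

0.0719

Conditional on each component, P(3.8 < X < 5.9): A: 0.066051; B: 0.149926; C: 0.0677008; D: 0.00376465.
By total probability, P(3.8 < X < 5.9) = 0.25·0.066051 + 0.25·0.149926 + 0.25·0.0677008 + 0.25·0.00376465 = 0.0718606.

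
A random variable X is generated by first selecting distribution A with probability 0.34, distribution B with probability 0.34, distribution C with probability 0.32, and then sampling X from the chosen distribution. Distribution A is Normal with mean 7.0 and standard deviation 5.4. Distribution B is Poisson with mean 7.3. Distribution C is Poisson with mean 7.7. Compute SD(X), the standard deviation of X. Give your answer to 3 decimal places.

Per component, A: μ=7, E[X²]=78.16; B: μ=7.3, E[X²]=60.59; C: μ=7.7, E[X²]=66.99.
E[X] = 0.34·7 + 0.34·7.3 + 0.32·7.7 = 7.326.
E[X²] = 0.34·78.16 + 0.34·60.59 + 0.32·66.99 = 68.6118.
Var(X) = E[X²] − (E[X])² = 68.6118 − 53.6703 = 14.9415.
SD(X) = √14.9415 = 3.86543.

3.865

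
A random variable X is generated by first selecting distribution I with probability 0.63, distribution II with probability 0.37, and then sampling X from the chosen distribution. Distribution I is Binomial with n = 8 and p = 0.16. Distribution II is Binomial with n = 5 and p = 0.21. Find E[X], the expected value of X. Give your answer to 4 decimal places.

Component means — I: 1.28; II: 1.05.
E[X] = 0.63·1.28 + 0.37·1.05 = 1.1949.

1.1949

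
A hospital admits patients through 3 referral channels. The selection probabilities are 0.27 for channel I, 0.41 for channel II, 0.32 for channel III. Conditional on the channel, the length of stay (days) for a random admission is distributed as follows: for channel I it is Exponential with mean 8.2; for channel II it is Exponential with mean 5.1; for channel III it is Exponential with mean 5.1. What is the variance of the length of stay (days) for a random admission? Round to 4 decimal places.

Per component, I: μ=8.2, E[X²]=134.48; II: μ=5.1, E[X²]=52.02; III: μ=5.1, E[X²]=52.02.
E[X] = 0.27·8.2 + 0.41·5.1 + 0.32·5.1 = 5.937.
E[X²] = 0.27·134.48 + 0.41·52.02 + 0.32·52.02 = 74.2842.
Var(X) = E[X²] − (E[X])² = 74.2842 − 35.248 = 39.0362.

39.0362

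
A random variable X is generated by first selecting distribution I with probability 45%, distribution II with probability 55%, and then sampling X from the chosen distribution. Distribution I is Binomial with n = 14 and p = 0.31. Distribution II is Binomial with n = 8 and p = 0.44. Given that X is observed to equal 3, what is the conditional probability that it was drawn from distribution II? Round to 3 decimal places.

0.637

Likelihoods P(X=3 | ·): I: 0.183032; II: 0.262716.
Posterior ∝ prior × likelihood. Numerator for II: 0.55·0.262716 = 0.144494.
Normalizing constant: 0.45·0.183032 + 0.55·0.262716 = 0.226858.
P(II | observation) = 0.144494 / 0.226858 = 0.636935.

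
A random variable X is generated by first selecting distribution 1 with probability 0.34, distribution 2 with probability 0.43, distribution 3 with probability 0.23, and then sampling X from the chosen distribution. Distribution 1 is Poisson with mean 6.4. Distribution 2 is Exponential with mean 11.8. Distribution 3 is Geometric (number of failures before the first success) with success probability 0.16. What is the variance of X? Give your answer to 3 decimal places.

78.206

Per component, 1: μ=6.4, E[X²]=47.36; 2: μ=11.8, E[X²]=278.48; 3: μ=5.25, E[X²]=60.375.
E[X] = 0.34·6.4 + 0.43·11.8 + 0.23·5.25 = 8.4575.
E[X²] = 0.34·47.36 + 0.43·278.48 + 0.23·60.375 = 149.735.
Var(X) = E[X²] − (E[X])² = 149.735 − 71.5293 = 78.2057.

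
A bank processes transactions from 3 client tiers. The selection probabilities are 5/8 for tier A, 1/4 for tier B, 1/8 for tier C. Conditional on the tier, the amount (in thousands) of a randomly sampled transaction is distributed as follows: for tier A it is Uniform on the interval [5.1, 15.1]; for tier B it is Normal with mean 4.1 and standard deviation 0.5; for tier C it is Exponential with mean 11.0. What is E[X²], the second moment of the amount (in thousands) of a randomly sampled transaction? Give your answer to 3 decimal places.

For each component E[X²] = Var + (mean)², giving A: 110.343; B: 17.06; C: 242.
Overall E[X²] = 0.625·110.343 + 0.25·17.06 + 0.125·242 = 103.48.

103.480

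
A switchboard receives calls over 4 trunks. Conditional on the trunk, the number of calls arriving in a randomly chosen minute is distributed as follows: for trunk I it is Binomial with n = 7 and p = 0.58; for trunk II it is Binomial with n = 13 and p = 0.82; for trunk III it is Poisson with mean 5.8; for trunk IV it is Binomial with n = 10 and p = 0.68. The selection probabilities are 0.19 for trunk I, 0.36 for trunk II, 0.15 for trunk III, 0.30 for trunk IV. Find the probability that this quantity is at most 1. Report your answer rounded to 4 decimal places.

0.0078

Conditional on each trunk, P(X ≤ 1): I: 0.0245909; II: 1.25401e-08; III: 0.0205874; IV: 0.000250513.
By total probability, P(X ≤ 1) = 0.19·0.0245909 + 0.36·1.25401e-08 + 0.15·0.0205874 + 0.3·0.000250513 = 0.00783553.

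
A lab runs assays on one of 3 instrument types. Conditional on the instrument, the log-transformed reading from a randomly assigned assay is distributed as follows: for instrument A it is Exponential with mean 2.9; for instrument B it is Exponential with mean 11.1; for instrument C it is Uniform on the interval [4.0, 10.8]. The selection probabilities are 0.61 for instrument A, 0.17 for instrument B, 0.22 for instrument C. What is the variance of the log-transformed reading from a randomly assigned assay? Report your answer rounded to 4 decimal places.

37.1259

Per component, A: μ=2.9, E[X²]=16.82; B: μ=11.1, E[X²]=246.42; C: μ=7.4, E[X²]=58.6133.
E[X] = 0.61·2.9 + 0.17·11.1 + 0.22·7.4 = 5.284.
E[X²] = 0.61·16.82 + 0.17·246.42 + 0.22·58.6133 = 65.0465.
Var(X) = E[X²] − (E[X])² = 65.0465 − 27.9207 = 37.1259.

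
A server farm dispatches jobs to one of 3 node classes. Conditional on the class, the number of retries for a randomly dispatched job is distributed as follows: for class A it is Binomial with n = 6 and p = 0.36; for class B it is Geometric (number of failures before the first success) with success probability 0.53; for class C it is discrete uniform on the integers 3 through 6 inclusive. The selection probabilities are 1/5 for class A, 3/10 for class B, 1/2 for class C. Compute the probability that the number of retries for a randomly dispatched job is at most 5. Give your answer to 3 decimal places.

Conditional on each class, P(X ≤ 5): A: 0.997823; B: 0.989221; C: 0.75.
By total probability, P(X ≤ 5) = 0.2·0.997823 + 0.3·0.989221 + 0.5·0.75 = 0.871331.

0.871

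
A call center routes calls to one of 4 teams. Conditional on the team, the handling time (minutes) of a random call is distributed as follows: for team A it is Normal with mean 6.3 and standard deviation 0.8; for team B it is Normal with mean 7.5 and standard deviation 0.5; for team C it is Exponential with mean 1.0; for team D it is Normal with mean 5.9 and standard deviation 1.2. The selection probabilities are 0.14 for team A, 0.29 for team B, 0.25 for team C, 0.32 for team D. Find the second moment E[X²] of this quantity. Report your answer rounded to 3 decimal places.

For each component E[X²] = Var + (mean)², giving A: 40.33; B: 56.5; C: 2; D: 36.25.
Overall E[X²] = 0.14·40.33 + 0.29·56.5 + 0.25·2 + 0.32·36.25 = 34.1312.

34.131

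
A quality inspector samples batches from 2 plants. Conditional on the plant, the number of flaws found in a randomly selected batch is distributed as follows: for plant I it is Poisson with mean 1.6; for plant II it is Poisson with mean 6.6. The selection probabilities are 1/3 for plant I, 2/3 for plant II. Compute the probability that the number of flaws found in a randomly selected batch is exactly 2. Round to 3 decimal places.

Conditional on each plant, P(X = 2): I: 0.258428; II: 0.0296288.
By total probability, P(X = 2) = 0.333333·0.258428 + 0.666667·0.0296288 = 0.105895.

0.106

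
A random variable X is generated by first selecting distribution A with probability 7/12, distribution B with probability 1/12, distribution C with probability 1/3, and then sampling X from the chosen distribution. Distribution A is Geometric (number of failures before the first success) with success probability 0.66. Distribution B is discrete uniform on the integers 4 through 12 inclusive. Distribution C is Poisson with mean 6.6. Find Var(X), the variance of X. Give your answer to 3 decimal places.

13.188

Per component, A: μ=0.515152, E[X²]=1.04591; B: μ=8, E[X²]=70.6667; C: μ=6.6, E[X²]=50.16.
E[X] = 0.583333·0.515152 + 0.0833333·8 + 0.333333·6.6 = 3.16717.
E[X²] = 0.583333·1.04591 + 0.0833333·70.6667 + 0.333333·50.16 = 23.219.
Var(X) = E[X²] − (E[X])² = 23.219 − 10.031 = 13.188.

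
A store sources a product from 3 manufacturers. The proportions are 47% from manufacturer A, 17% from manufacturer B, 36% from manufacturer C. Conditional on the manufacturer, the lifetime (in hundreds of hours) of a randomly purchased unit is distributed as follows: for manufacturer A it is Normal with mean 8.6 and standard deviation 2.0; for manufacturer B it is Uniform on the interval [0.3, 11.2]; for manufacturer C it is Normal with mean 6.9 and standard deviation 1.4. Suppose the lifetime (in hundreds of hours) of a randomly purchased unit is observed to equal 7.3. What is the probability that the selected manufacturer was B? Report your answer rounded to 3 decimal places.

0.082

Likelihoods f(7.3 | ·): A: 0.161486; B: 0.0917431; C: 0.273562.
Posterior ∝ prior × likelihood. Numerator for B: 0.17·0.0917431 = 0.0155963.
Normalizing constant: 0.47·0.161486 + 0.17·0.0917431 + 0.36·0.273562 = 0.189977.
P(B | observation) = 0.0155963 / 0.189977 = 0.0820958.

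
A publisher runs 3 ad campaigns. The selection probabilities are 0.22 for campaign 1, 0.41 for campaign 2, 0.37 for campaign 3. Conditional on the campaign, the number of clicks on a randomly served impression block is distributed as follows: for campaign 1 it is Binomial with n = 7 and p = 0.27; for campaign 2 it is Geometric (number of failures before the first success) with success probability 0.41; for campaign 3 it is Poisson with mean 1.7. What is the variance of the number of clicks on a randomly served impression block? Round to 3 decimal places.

Per component, 1: μ=1.89, E[X²]=4.9518; 2: μ=1.43902, E[X²]=5.58061; 3: μ=1.7, E[X²]=4.59.
E[X] = 0.22·1.89 + 0.41·1.43902 + 0.37·1.7 = 1.6348.
E[X²] = 0.22·4.9518 + 0.41·5.58061 + 0.37·4.59 = 5.07574.
Var(X) = E[X²] − (E[X])² = 5.07574 − 2.67257 = 2.40317.

2.403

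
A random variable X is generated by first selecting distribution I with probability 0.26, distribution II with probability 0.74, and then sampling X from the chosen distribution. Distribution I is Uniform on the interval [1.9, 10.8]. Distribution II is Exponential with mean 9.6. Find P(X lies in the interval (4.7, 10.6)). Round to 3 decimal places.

0.381

Conditional on each component, P(4.7 < X < 10.6): I: 0.662921; II: 0.281395.
By total probability, P(4.7 < X < 10.6) = 0.26·0.662921 + 0.74·0.281395 = 0.380592.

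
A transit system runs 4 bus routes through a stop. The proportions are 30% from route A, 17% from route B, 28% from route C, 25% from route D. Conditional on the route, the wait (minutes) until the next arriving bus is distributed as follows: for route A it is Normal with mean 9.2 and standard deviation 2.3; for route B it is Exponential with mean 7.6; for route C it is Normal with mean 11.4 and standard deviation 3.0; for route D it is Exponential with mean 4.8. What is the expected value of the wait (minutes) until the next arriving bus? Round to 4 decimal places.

8.4440

Component means — A: 9.2; B: 7.6; C: 11.4; D: 4.8.
E[X] = 0.3·9.2 + 0.17·7.6 + 0.28·11.4 + 0.25·4.8 = 8.444.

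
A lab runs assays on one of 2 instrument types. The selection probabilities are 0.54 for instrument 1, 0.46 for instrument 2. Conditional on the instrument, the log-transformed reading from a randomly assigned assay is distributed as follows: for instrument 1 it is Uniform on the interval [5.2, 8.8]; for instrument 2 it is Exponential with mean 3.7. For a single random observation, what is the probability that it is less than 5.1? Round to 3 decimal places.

0.344

Conditional on each instrument, P(X < 5.1): 1: 0; 2: 0.748013.
By total probability, P(X < 5.1) = 0.54·0 + 0.46·0.748013 = 0.344086.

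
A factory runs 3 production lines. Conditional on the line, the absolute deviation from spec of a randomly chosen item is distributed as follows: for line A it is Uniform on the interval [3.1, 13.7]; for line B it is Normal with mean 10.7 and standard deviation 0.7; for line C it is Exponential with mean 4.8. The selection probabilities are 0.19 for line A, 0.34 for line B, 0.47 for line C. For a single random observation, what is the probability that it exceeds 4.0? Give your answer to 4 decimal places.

Conditional on each line, P(X > 4.0): A: 0.915094; B: 1; C: 0.434598.
By total probability, P(X > 4.0) = 0.19·0.915094 + 0.34·1 + 0.47·0.434598 = 0.718129.

0.7181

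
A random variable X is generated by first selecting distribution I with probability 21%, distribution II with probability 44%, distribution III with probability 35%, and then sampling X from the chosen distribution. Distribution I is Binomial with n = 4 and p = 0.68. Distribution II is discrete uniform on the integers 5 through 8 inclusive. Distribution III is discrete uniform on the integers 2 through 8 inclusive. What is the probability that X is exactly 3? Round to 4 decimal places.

0.1345

Conditional on each component, P(X = 3): I: 0.402473; II: 0; III: 0.142857.
By total probability, P(X = 3) = 0.21·0.402473 + 0.44·0 + 0.35·0.142857 = 0.134519.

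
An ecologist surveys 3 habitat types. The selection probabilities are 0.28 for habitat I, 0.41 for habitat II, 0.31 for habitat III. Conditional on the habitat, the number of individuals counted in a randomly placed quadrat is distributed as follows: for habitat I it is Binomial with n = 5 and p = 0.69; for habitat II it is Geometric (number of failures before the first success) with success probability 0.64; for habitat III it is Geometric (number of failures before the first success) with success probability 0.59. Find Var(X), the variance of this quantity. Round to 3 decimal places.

Per component, I: μ=3.45, E[X²]=12.972; II: μ=0.5625, E[X²]=1.19531; III: μ=0.694915, E[X²]=1.66073.
E[X] = 0.28·3.45 + 0.41·0.5625 + 0.31·0.694915 = 1.41205.
E[X²] = 0.28·12.972 + 0.41·1.19531 + 0.31·1.66073 = 4.63706.
Var(X) = E[X²] − (E[X])² = 4.63706 − 1.99388 = 2.64318.

2.643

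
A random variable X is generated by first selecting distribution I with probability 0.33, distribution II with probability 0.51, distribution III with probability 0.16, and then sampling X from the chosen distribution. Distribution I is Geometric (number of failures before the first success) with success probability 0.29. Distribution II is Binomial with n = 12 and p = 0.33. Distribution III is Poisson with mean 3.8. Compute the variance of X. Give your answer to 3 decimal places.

Per component, I: μ=2.44828, E[X²]=14.4364; II: μ=3.96, E[X²]=18.3348; III: μ=3.8, E[X²]=18.24.
E[X] = 0.33·2.44828 + 0.51·3.96 + 0.16·3.8 = 3.43553.
E[X²] = 0.33·14.4364 + 0.51·18.3348 + 0.16·18.24 = 17.0332.
Var(X) = E[X²] − (E[X])² = 17.0332 − 11.8029 = 5.23028.

5.230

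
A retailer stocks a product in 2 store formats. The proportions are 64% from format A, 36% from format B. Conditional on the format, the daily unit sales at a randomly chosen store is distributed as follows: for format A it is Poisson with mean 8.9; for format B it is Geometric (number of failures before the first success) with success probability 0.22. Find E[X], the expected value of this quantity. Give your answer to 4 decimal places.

Component means — A: 8.9; B: 3.54545.
E[X] = 0.64·8.9 + 0.36·3.54545 = 6.97236.

6.9724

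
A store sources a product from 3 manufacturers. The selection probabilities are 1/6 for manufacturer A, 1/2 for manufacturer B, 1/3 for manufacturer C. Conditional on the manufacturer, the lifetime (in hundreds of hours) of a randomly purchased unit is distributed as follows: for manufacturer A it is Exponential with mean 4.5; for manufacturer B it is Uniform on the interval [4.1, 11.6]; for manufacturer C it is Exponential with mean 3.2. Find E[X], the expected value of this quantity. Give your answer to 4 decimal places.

Component means — A: 4.5; B: 7.85; C: 3.2.
E[X] = 0.166667·4.5 + 0.5·7.85 + 0.333333·3.2 = 5.74167.

5.7417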